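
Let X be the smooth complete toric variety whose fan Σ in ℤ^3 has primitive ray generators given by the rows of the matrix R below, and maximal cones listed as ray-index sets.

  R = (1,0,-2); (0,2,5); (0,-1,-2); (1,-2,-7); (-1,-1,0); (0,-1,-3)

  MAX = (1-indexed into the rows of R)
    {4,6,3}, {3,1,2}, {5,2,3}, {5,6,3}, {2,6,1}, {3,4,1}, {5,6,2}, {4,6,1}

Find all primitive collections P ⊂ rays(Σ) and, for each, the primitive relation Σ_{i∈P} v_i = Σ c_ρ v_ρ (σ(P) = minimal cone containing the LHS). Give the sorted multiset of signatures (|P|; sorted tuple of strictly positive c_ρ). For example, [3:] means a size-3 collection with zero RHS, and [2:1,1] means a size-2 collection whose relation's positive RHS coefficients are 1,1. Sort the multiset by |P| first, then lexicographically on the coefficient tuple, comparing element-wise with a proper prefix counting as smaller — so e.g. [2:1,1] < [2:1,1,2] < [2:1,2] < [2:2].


Primitive collections (5):

  P={1,5}:  v_{1} + v_{5} = v_{3}  ⇒ sig = [2:1]
  P={2,4}:  v_{2} + v_{4} = v_{1}  ⇒ sig = [2:1]
  P={4,5}:  v_{4} + v_{5} = 2·v_{3} + v_{6}  ⇒ sig = [2:1,2]
  P={2,3,6}:  v_{2} + v_{3} + v_{6} = 0  ⇒ sig = [3:]
  P={1,3,6}:  v_{1} + v_{3} + v_{6} = v_{4}  ⇒ sig = [3:1]

Sorted signature multiset PRS(X):
[[2:1], [2:1], [2:1,2], [3:], [3:1]]


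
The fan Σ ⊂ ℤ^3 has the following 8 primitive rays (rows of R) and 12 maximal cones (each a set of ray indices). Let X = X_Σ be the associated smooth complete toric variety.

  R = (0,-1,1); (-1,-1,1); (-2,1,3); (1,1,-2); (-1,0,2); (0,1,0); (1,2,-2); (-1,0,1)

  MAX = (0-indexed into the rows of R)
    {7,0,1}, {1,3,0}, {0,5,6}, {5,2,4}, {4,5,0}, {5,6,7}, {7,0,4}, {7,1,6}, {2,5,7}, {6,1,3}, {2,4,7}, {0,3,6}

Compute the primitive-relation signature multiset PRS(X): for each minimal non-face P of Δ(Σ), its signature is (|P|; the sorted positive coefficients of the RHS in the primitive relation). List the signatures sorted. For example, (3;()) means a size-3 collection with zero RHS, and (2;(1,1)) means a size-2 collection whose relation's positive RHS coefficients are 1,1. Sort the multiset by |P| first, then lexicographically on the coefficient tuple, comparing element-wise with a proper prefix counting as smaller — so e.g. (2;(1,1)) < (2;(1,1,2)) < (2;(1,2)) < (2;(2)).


Primitive collections (14):

  • {1,5}:  v_{1} + v_{5} = v_{7}  ⇒ sig = (2;(1))
  • {3,4}:  v_{3} + v_{4} = v_{5}  ⇒ sig = (2;(1))
  • {3,5}:  v_{3} + v_{5} = v_{6}  ⇒ sig = (2;(1))
  • {3,7}:  v_{3} + v_{7} = v_{1} + v_{6}  ⇒ sig = (2;(1,1))
  • {1,2}:  v_{1} + v_{2} = v_{4} + 2·v_{7}  ⇒ sig = (2;(1,2))
  • {1,4}:  v_{1} + v_{4} = v_{0} + 2·v_{7}  ⇒ sig = (2;(1,2))
  • {2,3}:  v_{2} + v_{3} = 2·v_{5} + v_{7}  ⇒ sig = (2;(1,2))
  • {2,6}:  v_{2} + v_{6} = 3·v_{5} + v_{7}  ⇒ sig = (2;(1,3))
  • {0,2}:  v_{0} + v_{2} = 2·v_{4}  ⇒ sig = (2;(2))
  • {4,6}:  v_{4} + v_{6} = 2·v_{5}  ⇒ sig = (2;(2))
  • {0,1,6}:  v_{0} + v_{1} + v_{6} = 0  ⇒ sig = (3;())
  • {0,5,7}:  v_{0} + v_{5} + v_{7} = v_{4}  ⇒ sig = (3;(1))
  • {0,6,7}:  v_{0} + v_{6} + v_{7} = v_{5}  ⇒ sig = (3;(1))
  • {4,5,7}:  v_{4} + v_{5} + v_{7} = v_{2}  ⇒ sig = (3;(1))

Hence PRS(X_Σ) =
    |P|=2: 10 collections, coeffs (1), (1), (1), (1,1), (1,2), (1,2), (1,2), (1,3), (2), (2)
    |P|=3: 4 collections, coeffs (), (1), (1), (1)


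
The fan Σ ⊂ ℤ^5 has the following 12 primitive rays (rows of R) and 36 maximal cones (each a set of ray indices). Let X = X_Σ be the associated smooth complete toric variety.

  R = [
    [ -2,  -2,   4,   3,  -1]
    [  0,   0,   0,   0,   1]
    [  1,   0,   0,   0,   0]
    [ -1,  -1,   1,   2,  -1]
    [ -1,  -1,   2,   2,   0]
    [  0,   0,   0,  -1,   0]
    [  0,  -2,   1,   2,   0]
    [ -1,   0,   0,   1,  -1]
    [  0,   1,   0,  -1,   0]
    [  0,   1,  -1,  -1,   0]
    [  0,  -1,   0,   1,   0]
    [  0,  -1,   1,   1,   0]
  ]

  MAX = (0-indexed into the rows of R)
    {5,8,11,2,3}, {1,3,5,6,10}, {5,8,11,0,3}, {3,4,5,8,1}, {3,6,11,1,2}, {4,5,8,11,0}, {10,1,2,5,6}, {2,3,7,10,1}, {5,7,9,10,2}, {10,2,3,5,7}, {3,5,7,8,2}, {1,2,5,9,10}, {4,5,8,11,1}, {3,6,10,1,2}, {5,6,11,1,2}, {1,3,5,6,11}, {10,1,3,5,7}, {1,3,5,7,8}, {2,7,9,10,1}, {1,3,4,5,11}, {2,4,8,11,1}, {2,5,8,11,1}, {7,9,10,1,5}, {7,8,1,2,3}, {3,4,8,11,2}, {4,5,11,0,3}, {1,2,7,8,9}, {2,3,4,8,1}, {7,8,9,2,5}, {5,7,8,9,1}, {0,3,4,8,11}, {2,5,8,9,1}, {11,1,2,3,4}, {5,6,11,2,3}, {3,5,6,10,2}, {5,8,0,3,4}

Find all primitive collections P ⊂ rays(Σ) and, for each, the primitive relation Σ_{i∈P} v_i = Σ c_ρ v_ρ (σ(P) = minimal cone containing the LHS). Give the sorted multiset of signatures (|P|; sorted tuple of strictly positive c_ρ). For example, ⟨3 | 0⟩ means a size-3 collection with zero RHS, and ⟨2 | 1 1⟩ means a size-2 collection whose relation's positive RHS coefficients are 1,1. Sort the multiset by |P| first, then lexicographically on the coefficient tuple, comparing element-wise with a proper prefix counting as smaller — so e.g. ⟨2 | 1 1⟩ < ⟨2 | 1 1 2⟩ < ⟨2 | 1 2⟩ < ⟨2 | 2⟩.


23 collections generate NE(X_Σ); each relation:

  • {8,10}:  v_{8} + v_{10} = 0  ⟹  sig = ⟨2 | 0⟩
  • {9,11}:  v_{9} + v_{11} = 0  ⟹  sig = ⟨2 | 0⟩
  • {3,9}:  v_{3} + v_{9} = v_{7}  ⟹  sig = ⟨2 | 1⟩
  • {6,8}:  v_{6} + v_{8} = v_{11}  ⟹  sig = ⟨2 | 1⟩
  • {6,9}:  v_{6} + v_{9} = v_{10}  ⟹  sig = ⟨2 | 1⟩
  • {7,11}:  v_{7} + v_{11} = v_{3}  ⟹  sig = ⟨2 | 1⟩
  • {10,11}:  v_{10} + v_{11} = v_{6}  ⟹  sig = ⟨2 | 1⟩
  • {6,7}:  v_{6} + v_{7} = v_{3} + v_{10}  ⟹  sig = ⟨2 | 1 1⟩
  • {4,9}:  v_{4} + v_{9} = v_{1} + v_{3} + v_{8}  ⟹  sig = ⟨2 | 1 1 1⟩
  • {4,10}:  v_{4} + v_{10} = v_{1} + v_{3} + v_{11}  ⟹  sig = ⟨2 | 1 1 1⟩
  • {0,9}:  v_{0} + v_{9} = v_{3} + v_{4} + v_{5} + v_{8}  ⟹  sig = ⟨2 | 1 1 1 1⟩
  • {0,10}:  v_{0} + v_{10} = v_{3} + v_{4} + v_{5} + v_{11}  ⟹  sig = ⟨2 | 1 1 1 1⟩
  • {0,6}:  v_{0} + v_{6} = v_{3} + v_{4} + v_{5} + 2·v_{11}  ⟹  sig = ⟨2 | 1 1 1 2⟩
  • {0,7}:  v_{0} + v_{7} = 2·v_{3} + v_{4} + v_{5} + v_{8}  ⟹  sig = ⟨2 | 1 1 1 2⟩
  • {4,6}:  v_{4} + v_{6} = v_{1} + v_{3} + 2·v_{11}  ⟹  sig = ⟨2 | 1 1 2⟩
  • {4,7}:  v_{4} + v_{7} = v_{1} + 2·v_{3} + v_{8}  ⟹  sig = ⟨2 | 1 1 2⟩
  • {0,1}:  v_{0} + v_{1} = 2·v_{4} + v_{5}  ⟹  sig = ⟨2 | 1 2⟩
  • {0,2}:  v_{0} + v_{2} = v_{3} + 2·v_{8} + 3·v_{11}  ⟹  sig = ⟨2 | 1 2 3⟩
  • {2,4,5}:  v_{2} + v_{4} + v_{5} = v_{8} + 2·v_{11}  ⟹  sig = ⟨3 | 1 2⟩
  • {1,2,5,7}:  v_{1} + v_{2} + v_{5} + v_{7} = 0  ⟹  sig = ⟨4 | 0⟩
  • {1,2,3,5}:  v_{1} + v_{2} + v_{3} + v_{5} = v_{11}  ⟹  sig = ⟨4 | 1⟩
  • {1,3,8,11}:  v_{1} + v_{3} + v_{8} + v_{11} = v_{4}  ⟹  sig = ⟨4 | 1⟩
  • {3,4,5,8,11}:  v_{3} + v_{4} + v_{5} + v_{8} + v_{11} = v_{0}  ⟹  sig = ⟨5 | 1⟩

Signatures (|P|; sorted positive RHS coefficients), sorted:
    |P|=2: 18 collections, coeffs (), (), (1), (1), (1), (1), (1), (1,1), (1,1,1), (1,1,1), (1,1,1,1), (1,1,1,1), (1,1,1,2), (1,1,1,2), (1,1,2), (1,1,2), (1,2), (1,2,3)
    |P|=3: 1 collection, coeffs (1,2)
    |P|=4: 3 collections, coeffs (), (1), (1)
    |P|=5: 1 collection, coeffs (1)


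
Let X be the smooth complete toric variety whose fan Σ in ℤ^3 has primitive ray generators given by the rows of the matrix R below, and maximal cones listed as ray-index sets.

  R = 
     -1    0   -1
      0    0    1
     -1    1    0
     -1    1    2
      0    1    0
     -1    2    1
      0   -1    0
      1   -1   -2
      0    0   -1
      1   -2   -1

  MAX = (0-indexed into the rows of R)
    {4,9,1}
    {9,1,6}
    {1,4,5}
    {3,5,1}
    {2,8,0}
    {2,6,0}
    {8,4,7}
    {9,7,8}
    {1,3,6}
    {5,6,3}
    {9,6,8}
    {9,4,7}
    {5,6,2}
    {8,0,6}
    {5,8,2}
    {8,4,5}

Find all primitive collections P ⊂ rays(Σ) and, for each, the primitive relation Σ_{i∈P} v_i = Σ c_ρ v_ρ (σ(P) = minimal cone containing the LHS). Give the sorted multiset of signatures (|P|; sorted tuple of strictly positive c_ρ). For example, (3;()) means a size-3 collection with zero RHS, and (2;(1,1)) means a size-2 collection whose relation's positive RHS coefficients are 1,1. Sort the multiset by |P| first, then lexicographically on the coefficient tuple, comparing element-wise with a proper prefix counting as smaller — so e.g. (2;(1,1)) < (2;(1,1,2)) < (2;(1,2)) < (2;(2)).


25 minimal non-faces of Δ(Σ) (on 10 rays):

  {1,8}:  v_{1} + v_{8} = 0 ; sig = (2;())
  {3,7}:  v_{3} + v_{7} = 0 ; sig = (2;())
  {4,6}:  v_{4} + v_{6} = 0 ; sig = (2;())
  {5,9}:  v_{5} + v_{9} = 0 ; sig = (2;())
  {0,1}:  v_{0} + v_{1} = v_{2} + v_{6} ; sig = (2;(1,1))
  {0,4}:  v_{0} + v_{4} = v_{2} + v_{8} ; sig = (2;(1,1))
  {1,2}:  v_{1} + v_{2} = v_{5} + v_{6} ; sig = (2;(1,1))
  {1,7}:  v_{1} + v_{7} = v_{4} + v_{9} ; sig = (2;(1,1))
  {2,4}:  v_{2} + v_{4} = v_{5} + v_{8} ; sig = (2;(1,1))
  {2,9}:  v_{2} + v_{9} = v_{6} + v_{8} ; sig = (2;(1,1))
  {3,4}:  v_{3} + v_{4} = v_{1} + v_{5} ; sig = (2;(1,1))
  {3,8}:  v_{3} + v_{8} = v_{5} + v_{6} ; sig = (2;(1,1))
  {3,9}:  v_{3} + v_{9} = v_{1} + v_{6} ; sig = (2;(1,1))
  {5,7}:  v_{5} + v_{7} = v_{4} + v_{8} ; sig = (2;(1,1))
  {6,7}:  v_{6} + v_{7} = v_{8} + v_{9} ; sig = (2;(1,1))
  {0,3}:  v_{0} + v_{3} = v_{2} + v_{5} + 2·v_{6} ; sig = (2;(1,1,2))
  {0,7}:  v_{0} + v_{7} = v_{6} + 3·v_{8} ; sig = (2;(1,3))
  {0,5}:  v_{0} + v_{5} = 2·v_{2} ; sig = (2;(2))
  {2,7}:  v_{2} + v_{7} = 2·v_{8} ; sig = (2;(2))
  {0,9}:  v_{0} + v_{9} = 2·v_{6} + 2·v_{8} ; sig = (2;(2,2))
  {2,3}:  v_{2} + v_{3} = 2·v_{5} + 2·v_{6} ; sig = (2;(2,2))
  {1,5,6}:  v_{1} + v_{5} + v_{6} = v_{3} ; sig = (3;(1))
  {2,6,8}:  v_{2} + v_{6} + v_{8} = v_{0} ; sig = (3;(1))
  {4,8,9}:  v_{4} + v_{8} + v_{9} = v_{7} ; sig = (3;(1))
  {5,6,8}:  v_{5} + v_{6} + v_{8} = v_{2} ; sig = (3;(1))

Signatures (|P|; sorted positive RHS coefficients), sorted:
[(2;()), (2;()), (2;()), (2;()), (2;(1,1)), (2;(1,1)), (2;(1,1)), (2;(1,1)), (2;(1,1)), (2;(1,1)), (2;(1,1)), (2;(1,1)), (2;(1,1)), (2;(1,1)), (2;(1,1)), (2;(1,1,2)), (2;(1,3)), (2;(2)), (2;(2)), (2;(2,2)), (2;(2,2)), (3;(1)), (3;(1)), (3;(1)), (3;(1))]


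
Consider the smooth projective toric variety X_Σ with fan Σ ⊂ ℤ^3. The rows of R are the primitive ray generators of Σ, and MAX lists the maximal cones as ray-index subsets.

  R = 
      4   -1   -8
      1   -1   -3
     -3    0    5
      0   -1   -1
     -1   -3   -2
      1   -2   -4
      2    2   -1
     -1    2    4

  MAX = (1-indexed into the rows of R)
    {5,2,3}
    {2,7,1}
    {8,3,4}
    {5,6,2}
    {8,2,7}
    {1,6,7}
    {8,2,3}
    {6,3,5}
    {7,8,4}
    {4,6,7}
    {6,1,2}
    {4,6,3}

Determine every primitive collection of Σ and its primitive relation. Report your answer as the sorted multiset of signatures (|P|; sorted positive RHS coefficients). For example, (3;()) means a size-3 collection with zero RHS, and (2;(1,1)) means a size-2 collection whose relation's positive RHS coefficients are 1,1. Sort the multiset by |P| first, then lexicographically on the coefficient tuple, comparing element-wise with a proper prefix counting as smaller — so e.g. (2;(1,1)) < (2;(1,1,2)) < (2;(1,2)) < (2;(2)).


Minimal non-faces — 12 found among 8 rays, 12 max cones:

  P={6,8}:  v_{6} + v_{8} = 0  →  sig = (2;())
  P={1,3}:  v_{1} + v_{3} = v_{2}  →  sig = (2;(1))
  P={2,4}:  v_{2} + v_{4} = v_{6}  →  sig = (2;(1))
  P={3,7}:  v_{3} + v_{7} = v_{8}  →  sig = (2;(1))
  P={5,7}:  v_{5} + v_{7} = v_{2}  →  sig = (2;(1))
  P={1,8}:  v_{1} + v_{8} = v_{2} + v_{7}  →  sig = (2;(1,1))
  P={5,8}:  v_{5} + v_{8} = v_{2} + v_{3}  →  sig = (2;(1,1))
  P={1,4}:  v_{1} + v_{4} = 2·v_{6} + v_{7}  →  sig = (2;(1,2))
  P={1,5}:  v_{1} + v_{5} = 2·v_{2} + v_{6}  →  sig = (2;(1,2))
  P={4,5}:  v_{4} + v_{5} = v_{3} + 2·v_{6}  →  sig = (2;(1,2))
  P={2,3,6}:  v_{2} + v_{3} + v_{6} = v_{5}  →  sig = (3;(1))
  P={2,6,7}:  v_{2} + v_{6} + v_{7} = v_{1}  →  sig = (3;(1))

Signatures (|P|; sorted positive RHS coefficients), sorted:
    (2;())
    (2;(1))
    (2;(1))
    (2;(1))
    (2;(1))
    (2;(1,1))
    (2;(1,1))
    (2;(1,2))
    (2;(1,2))
    (2;(1,2))
    (3;(1))
    (3;(1))


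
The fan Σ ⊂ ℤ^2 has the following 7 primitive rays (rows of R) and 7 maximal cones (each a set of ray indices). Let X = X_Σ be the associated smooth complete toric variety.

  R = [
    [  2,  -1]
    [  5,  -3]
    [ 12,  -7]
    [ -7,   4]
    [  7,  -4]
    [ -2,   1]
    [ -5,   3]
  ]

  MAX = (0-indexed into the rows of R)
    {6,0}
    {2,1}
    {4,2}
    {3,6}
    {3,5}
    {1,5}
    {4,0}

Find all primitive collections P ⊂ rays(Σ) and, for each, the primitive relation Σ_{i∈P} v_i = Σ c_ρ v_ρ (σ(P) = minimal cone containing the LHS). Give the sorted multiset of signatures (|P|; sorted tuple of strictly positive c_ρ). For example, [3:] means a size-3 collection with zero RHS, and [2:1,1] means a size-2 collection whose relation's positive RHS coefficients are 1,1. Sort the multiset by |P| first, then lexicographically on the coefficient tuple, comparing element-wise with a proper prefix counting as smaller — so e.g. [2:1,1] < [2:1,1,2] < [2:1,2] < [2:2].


14 minimal non-faces of Δ(Σ) (on 7 rays):

  {0,5}:  v_{0} + v_{5} = 0 — sig = [2:]
  {1,6}:  v_{1} + v_{6} = 0 — sig = [2:]
  {3,4}:  v_{3} + v_{4} = 0 — sig = [2:]
  {0,1}:  v_{0} + v_{1} = v_{4} — sig = [2:1]
  {0,3}:  v_{0} + v_{3} = v_{6} — sig = [2:1]
  {1,3}:  v_{1} + v_{3} = v_{5} — sig = [2:1]
  {1,4}:  v_{1} + v_{4} = v_{2} — sig = [2:1]
  {2,3}:  v_{2} + v_{3} = v_{1} — sig = [2:1]
  {2,6}:  v_{2} + v_{6} = v_{4} — sig = [2:1]
  {4,5}:  v_{4} + v_{5} = v_{1} — sig = [2:1]
  {4,6}:  v_{4} + v_{6} = v_{0} — sig = [2:1]
  {5,6}:  v_{5} + v_{6} = v_{3} — sig = [2:1]
  {0,2}:  v_{0} + v_{2} = 2·v_{4} — sig = [2:2]
  {2,5}:  v_{2} + v_{5} = 2·v_{1} — sig = [2:2]

Sorted signature multiset PRS(X):
[[2:], [2:], [2:], [2:1], [2:1], [2:1], [2:1], [2:1], [2:1], [2:1], [2:1], [2:1], [2:2], [2:2]]


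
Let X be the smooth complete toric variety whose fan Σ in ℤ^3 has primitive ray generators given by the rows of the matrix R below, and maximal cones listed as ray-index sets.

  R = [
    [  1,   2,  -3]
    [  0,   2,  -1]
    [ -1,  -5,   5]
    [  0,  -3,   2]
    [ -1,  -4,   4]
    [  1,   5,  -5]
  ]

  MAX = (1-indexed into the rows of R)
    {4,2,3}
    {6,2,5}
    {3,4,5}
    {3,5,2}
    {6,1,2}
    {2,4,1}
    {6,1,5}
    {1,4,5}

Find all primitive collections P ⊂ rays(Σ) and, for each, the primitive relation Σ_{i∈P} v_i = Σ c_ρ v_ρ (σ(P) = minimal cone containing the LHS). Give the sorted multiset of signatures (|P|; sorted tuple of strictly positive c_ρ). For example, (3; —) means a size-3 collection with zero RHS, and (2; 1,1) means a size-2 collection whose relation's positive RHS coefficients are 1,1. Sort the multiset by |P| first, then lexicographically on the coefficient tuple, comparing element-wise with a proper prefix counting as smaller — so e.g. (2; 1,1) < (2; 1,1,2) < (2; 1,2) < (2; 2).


The 5 primitive collections of Σ (r=6, n=3):

  • {3,6}:  v_{3} + v_{6} = 0  so sig = (2; —)
  • {1,3}:  v_{1} + v_{3} = v_{4}  so sig = (2; 1)
  • {4,6}:  v_{4} + v_{6} = v_{1}  so sig = (2; 1)
  • {1,2,5}:  v_{1} + v_{2} + v_{5} = 0  so sig = (3; —)
  • {2,4,5}:  v_{2} + v_{4} + v_{5} = v_{3}  so sig = (3; 1)

Hence PRS(X_Σ) =
    |P|=2: 3 collections, coeffs (), (1), (1)
    |P|=3: 2 collections, coeffs (), (1)


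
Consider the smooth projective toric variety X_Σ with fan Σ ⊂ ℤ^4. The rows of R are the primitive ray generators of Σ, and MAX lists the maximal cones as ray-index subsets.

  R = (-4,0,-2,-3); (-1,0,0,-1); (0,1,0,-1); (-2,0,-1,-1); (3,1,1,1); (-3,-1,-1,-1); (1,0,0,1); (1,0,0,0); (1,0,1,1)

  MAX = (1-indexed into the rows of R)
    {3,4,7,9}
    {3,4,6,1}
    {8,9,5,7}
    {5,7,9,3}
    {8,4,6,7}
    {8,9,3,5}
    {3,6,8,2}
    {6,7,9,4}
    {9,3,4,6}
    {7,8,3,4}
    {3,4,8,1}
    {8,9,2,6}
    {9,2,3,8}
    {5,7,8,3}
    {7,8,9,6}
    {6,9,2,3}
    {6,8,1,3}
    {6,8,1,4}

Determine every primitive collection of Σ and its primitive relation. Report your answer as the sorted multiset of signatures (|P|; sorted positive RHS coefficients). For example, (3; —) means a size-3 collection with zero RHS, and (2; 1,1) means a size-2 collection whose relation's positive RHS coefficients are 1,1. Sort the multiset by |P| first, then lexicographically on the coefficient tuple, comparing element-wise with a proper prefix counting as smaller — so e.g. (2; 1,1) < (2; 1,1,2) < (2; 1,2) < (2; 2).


Δ(Σ) — 9 vertices, 14 min non-faces:

  {2,7}:  v_{2} + v_{7} = 0 — sig = (2; —)
  {5,6}:  v_{5} + v_{6} = 0 — sig = (2; —)
  {1,9}:  v_{1} + v_{9} = v_{3} + v_{6} — sig = (2; 1,1)
  {2,4}:  v_{2} + v_{4} = v_{3} + v_{6} — sig = (2; 1,1)
  {4,5}:  v_{4} + v_{5} = v_{3} + v_{7} — sig = (2; 1,1)
  {1,5}:  v_{1} + v_{5} = v_{3} + v_{4} + v_{8} — sig = (2; 1,1,1)
  {2,5}:  v_{2} + v_{5} = v_{3} + v_{8} + v_{9} — sig = (2; 1,1,1)
  {1,7}:  v_{1} + v_{7} = 2·v_{4} + v_{8} — sig = (2; 1,2)
  {1,2}:  v_{1} + v_{2} = 2·v_{3} + 2·v_{6} + v_{8} — sig = (2; 1,2,2)
  {4,8,9}:  v_{4} + v_{8} + v_{9} = 0 — sig = (3; —)
  {3,6,7}:  v_{3} + v_{6} + v_{7} = v_{4} — sig = (3; 1)
  {3,4,6,8}:  v_{3} + v_{4} + v_{6} + v_{8} = v_{1} — sig = (4; 1)
  {3,6,8,9}:  v_{3} + v_{6} + v_{8} + v_{9} = v_{2} — sig = (4; 1)
  {3,7,8,9}:  v_{3} + v_{7} + v_{8} + v_{9} = v_{5} — sig = (4; 1)

Signatures (|P|; sorted positive RHS coefficients), sorted:
    |P|=2: 9 collections, coeffs (), (), (1,1), (1,1), (1,1), (1,1,1), (1,1,1), (1,2), (1,2,2)
    |P|=3: 2 collections, coeffs (), (1)
    |P|=4: 3 collections, coeffs (1), (1), (1)


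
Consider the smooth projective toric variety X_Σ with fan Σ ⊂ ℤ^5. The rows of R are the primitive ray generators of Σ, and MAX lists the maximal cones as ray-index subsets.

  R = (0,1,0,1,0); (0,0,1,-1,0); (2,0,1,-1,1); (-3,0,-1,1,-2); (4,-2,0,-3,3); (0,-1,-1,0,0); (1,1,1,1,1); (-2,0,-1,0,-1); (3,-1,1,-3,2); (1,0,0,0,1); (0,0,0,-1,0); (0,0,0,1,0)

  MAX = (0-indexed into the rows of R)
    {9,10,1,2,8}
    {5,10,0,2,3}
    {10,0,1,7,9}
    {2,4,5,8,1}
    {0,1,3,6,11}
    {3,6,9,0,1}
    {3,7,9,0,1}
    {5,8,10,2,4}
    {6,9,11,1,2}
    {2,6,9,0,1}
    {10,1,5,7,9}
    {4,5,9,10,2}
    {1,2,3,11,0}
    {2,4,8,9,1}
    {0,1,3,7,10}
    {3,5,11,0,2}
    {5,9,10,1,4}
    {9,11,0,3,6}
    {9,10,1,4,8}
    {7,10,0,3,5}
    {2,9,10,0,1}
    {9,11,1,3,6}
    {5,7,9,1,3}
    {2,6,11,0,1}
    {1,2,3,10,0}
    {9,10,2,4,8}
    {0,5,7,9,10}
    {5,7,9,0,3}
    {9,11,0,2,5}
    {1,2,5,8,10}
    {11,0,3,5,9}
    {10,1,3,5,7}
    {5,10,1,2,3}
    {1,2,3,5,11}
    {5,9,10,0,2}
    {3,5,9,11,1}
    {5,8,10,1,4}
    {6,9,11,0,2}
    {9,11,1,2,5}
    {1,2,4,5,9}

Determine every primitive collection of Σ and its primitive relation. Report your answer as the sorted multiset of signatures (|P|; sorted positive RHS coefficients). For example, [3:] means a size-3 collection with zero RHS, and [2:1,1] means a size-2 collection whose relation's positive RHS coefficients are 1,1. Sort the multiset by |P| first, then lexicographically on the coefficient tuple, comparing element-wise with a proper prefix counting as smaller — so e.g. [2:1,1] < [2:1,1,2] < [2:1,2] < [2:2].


Minimal non-faces — 24 found among 12 rays, 40 max cones:

  P = {10,11}:  v_{10} + v_{11} = 0  ⟹  sig = [2:]
  P = {2,7}:  v_{2} + v_{7} = v_{10}  ⟹  sig = [2:1]
  P = {5,6}:  v_{5} + v_{6} = v_{9} + v_{11}  ⟹  sig = [2:1,1]
  P = {7,11}:  v_{7} + v_{11} = v_{3} + v_{9}  ⟹  sig = [2:1,1]
  P = {0,8}:  v_{0} + v_{8} = v_{2} + v_{9} + v_{10}  ⟹  sig = [2:1,1,1]
  P = {3,8}:  v_{3} + v_{8} = v_{1} + v_{5} + v_{10}  ⟹  sig = [2:1,1,1]
  P = {6,10}:  v_{6} + v_{10} = v_{0} + v_{1} + v_{9}  ⟹  sig = [2:1,1,1]
  P = {8,11}:  v_{8} + v_{11} = v_{1} + v_{2} + v_{5} + v_{9}  ⟹  sig = [2:1,1,1,1]
  P = {0,4}:  v_{0} + v_{4} = v_{2} + v_{5} + 2·v_{9} + v_{10}  ⟹  sig = [2:1,1,1,2]
  P = {3,4}:  v_{3} + v_{4} = v_{1} + 2·v_{5} + v_{9} + v_{10}  ⟹  sig = [2:1,1,1,2]
  P = {6,7}:  v_{6} + v_{7} = v_{0} + v_{1} + v_{3} + 2·v_{9}  ⟹  sig = [2:1,1,1,2]
  P = {7,8}:  v_{7} + v_{8} = v_{1} + v_{5} + v_{9} + 2·v_{10}  ⟹  sig = [2:1,1,1,2]
  P = {4,6}:  v_{4} + v_{6} = v_{1} + v_{2} + v_{5} + 3·v_{9}  ⟹  sig = [2:1,1,1,3]
  P = {6,8}:  v_{6} + v_{8} = v_{1} + v_{2} + 2·v_{9}  ⟹  sig = [2:1,1,2]
  P = {4,11}:  v_{4} + v_{11} = v_{1} + v_{2} + 2·v_{5} + 2·v_{9}  ⟹  sig = [2:1,1,2,2]
  P = {4,7}:  v_{4} + v_{7} = v_{1} + 2·v_{5} + 2·v_{9} + 2·v_{10}  ⟹  sig = [2:1,2,2,2]
  P = {0,1,5}:  v_{0} + v_{1} + v_{5} = 0  ⟹  sig = [3:]
  P = {2,3,9}:  v_{2} + v_{3} + v_{9} = 0  ⟹  sig = [3:]
  P = {3,9,10}:  v_{3} + v_{9} + v_{10} = v_{7}  ⟹  sig = [3:1]
  P = {5,8,9}:  v_{5} + v_{8} + v_{9} = v_{4}  ⟹  sig = [3:1]
  P = {2,3,6}:  v_{2} + v_{3} + v_{6} = v_{0} + v_{1} + v_{11}  ⟹  sig = [3:1,1,1]
  P = {0,1,9,11}:  v_{0} + v_{1} + v_{9} + v_{11} = v_{6}  ⟹  sig = [4:1]
  P = {1,2,4,10}:  v_{1} + v_{2} + v_{4} + v_{10} = 2·v_{8}  ⟹  sig = [4:2]
  P = {1,2,5,9,10}:  v_{1} + v_{2} + v_{5} + v_{9} + v_{10} = v_{8}  ⟹  sig = [5:1]

Hence PRS(X_Σ) =
    |P|=2: 16 collections, coeffs (), (1), (1,1), (1,1), (1,1,1), (1,1,1), (1,1,1), (1,1,1,1), (1,1,1,2), (1,1,1,2), (1,1,1,2), (1,1,1,2), (1,1,1,3), (1,1,2), (1,1,2,2), (1,2,2,2)
    |P|=3: 5 collections, coeffs (), (), (1), (1), (1,1,1)
    |P|=4: 2 collections, coeffs (1), (2)
    |P|=5: 1 collection, coeffs (1)


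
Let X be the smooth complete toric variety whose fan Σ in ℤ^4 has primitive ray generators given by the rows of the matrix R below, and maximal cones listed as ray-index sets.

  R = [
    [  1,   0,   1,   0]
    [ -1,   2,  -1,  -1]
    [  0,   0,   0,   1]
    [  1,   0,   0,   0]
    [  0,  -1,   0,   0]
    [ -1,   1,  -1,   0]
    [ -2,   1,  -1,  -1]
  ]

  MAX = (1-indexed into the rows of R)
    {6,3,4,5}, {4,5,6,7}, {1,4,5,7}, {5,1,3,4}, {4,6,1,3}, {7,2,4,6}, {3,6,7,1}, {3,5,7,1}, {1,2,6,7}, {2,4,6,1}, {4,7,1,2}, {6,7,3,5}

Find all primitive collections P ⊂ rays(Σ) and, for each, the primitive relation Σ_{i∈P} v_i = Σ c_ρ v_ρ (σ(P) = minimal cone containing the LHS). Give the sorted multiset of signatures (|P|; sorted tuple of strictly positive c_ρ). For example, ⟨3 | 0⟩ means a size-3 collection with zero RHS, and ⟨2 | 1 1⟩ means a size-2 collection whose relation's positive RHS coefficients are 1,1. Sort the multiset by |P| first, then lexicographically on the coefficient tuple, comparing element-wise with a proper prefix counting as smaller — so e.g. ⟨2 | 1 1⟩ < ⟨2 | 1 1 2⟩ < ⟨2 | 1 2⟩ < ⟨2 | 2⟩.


|primitive collections| = 5. Relations:

  P = {2,5}:  v_{2} + v_{5} = v_{4} + v_{7} — sig = ⟨2 | 1 1⟩
  P = {2,3}:  v_{2} + v_{3} = v_{1} + 2·v_{6} — sig = ⟨2 | 1 2⟩
  P = {1,5,6}:  v_{1} + v_{5} + v_{6} = 0 — sig = ⟨3 | 0⟩
  P = {3,4,7}:  v_{3} + v_{4} + v_{7} = v_{6} — sig = ⟨3 | 1⟩
  P = {1,4,6,7}:  v_{1} + v_{4} + v_{6} + v_{7} = v_{2} — sig = ⟨4 | 1⟩

so the primitive-relation signature multiset is
    ⟨2 | 1 1⟩
    ⟨2 | 1 2⟩
    ⟨3 | 0⟩
    ⟨3 | 1⟩
    ⟨4 | 1⟩


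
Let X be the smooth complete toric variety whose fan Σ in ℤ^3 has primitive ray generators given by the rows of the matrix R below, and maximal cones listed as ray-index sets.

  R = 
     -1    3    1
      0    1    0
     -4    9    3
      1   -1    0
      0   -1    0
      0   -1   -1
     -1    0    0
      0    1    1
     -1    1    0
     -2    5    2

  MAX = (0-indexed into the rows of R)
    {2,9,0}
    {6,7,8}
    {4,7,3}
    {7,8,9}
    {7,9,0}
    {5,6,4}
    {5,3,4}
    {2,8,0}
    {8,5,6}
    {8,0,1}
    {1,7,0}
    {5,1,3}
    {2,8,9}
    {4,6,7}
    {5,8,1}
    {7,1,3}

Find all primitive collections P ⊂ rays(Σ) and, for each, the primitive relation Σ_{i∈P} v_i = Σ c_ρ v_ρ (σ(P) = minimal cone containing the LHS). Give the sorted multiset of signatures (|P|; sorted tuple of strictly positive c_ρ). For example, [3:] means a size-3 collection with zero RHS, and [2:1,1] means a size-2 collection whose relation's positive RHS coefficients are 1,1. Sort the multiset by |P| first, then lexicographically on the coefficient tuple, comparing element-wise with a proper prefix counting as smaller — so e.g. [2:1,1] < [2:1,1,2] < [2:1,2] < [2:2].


Δ(Σ) — 10 vertices, 24 min non-faces:

  {1,4}:  v_{1} + v_{4} = 0  ⇒ sig = [2:]
  {3,8}:  v_{3} + v_{8} = 0  ⇒ sig = [2:]
  {5,7}:  v_{5} + v_{7} = 0  ⇒ sig = [2:]
  {1,6}:  v_{1} + v_{6} = v_{8}  ⇒ sig = [2:1]
  {3,6}:  v_{3} + v_{6} = v_{4}  ⇒ sig = [2:1]
  {4,8}:  v_{4} + v_{8} = v_{6}  ⇒ sig = [2:1]
  {0,3}:  v_{0} + v_{3} = v_{1} + v_{7}  ⇒ sig = [2:1,1]
  {0,4}:  v_{0} + v_{4} = v_{7} + v_{8}  ⇒ sig = [2:1,1]
  {0,5}:  v_{0} + v_{5} = v_{1} + v_{8}  ⇒ sig = [2:1,1]
  {2,3}:  v_{2} + v_{3} = v_{0} + v_{9}  ⇒ sig = [2:1,1]
  {3,9}:  v_{3} + v_{9} = v_{0} + v_{7}  ⇒ sig = [2:1,1]
  {5,9}:  v_{5} + v_{9} = v_{0} + v_{8}  ⇒ sig = [2:1,1]
  {2,4}:  v_{2} + v_{4} = v_{7} + 2·v_{8} + v_{9}  ⇒ sig = [2:1,1,2]
  {2,6}:  v_{2} + v_{6} = v_{7} + 3·v_{8} + v_{9}  ⇒ sig = [2:1,1,3]
  {0,6}:  v_{0} + v_{6} = v_{7} + 2·v_{8}  ⇒ sig = [2:1,2]
  {1,2}:  v_{1} + v_{2} = 3·v_{0} + v_{8}  ⇒ sig = [2:1,3]
  {1,9}:  v_{1} + v_{9} = 2·v_{0}  ⇒ sig = [2:2]
  {2,7}:  v_{2} + v_{7} = 2·v_{9}  ⇒ sig = [2:2]
  {2,5}:  v_{2} + v_{5} = 2·v_{0} + 2·v_{8}  ⇒ sig = [2:2,2]
  {4,9}:  v_{4} + v_{9} = 2·v_{7} + 2·v_{8}  ⇒ sig = [2:2,2]
  {6,9}:  v_{6} + v_{9} = 2·v_{7} + 3·v_{8}  ⇒ sig = [2:2,3]
  {0,7,8}:  v_{0} + v_{7} + v_{8} = v_{9}  ⇒ sig = [3:1]
  {0,8,9}:  v_{0} + v_{8} + v_{9} = v_{2}  ⇒ sig = [3:1]
  {1,7,8}:  v_{1} + v_{7} + v_{8} = v_{0}  ⇒ sig = [3:1]

Hence PRS(X_Σ) =
[[2:], [2:], [2:], [2:1], [2:1], [2:1], [2:1,1], [2:1,1], [2:1,1], [2:1,1], [2:1,1], [2:1,1], [2:1,1,2], [2:1,1,3], [2:1,2], [2:1,3], [2:2], [2:2], [2:2,2], [2:2,2], [2:2,3], [3:1], [3:1], [3:1]]


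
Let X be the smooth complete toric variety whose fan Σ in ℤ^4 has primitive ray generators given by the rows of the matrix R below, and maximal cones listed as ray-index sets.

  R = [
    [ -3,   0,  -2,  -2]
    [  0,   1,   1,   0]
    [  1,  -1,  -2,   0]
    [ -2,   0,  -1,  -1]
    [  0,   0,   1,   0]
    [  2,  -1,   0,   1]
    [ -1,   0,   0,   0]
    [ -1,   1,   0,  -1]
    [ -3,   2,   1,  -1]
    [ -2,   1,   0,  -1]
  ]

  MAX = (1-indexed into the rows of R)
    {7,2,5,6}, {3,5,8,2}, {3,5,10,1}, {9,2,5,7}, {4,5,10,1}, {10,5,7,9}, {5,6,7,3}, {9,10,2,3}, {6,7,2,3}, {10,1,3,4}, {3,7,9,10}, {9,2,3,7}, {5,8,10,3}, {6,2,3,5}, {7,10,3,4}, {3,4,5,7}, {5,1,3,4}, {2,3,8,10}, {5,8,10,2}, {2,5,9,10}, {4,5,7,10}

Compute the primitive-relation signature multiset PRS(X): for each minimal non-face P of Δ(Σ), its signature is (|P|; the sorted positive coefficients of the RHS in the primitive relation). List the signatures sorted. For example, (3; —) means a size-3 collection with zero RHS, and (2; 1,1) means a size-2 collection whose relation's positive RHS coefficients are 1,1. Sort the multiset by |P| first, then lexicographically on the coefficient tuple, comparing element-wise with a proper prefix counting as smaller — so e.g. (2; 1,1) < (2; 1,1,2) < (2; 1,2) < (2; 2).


The 20 primitive collections of Σ (r=10, n=4):

  P = {6,10}:  v_{6} + v_{10} = 0 ; sig = (2; —)
  P = {2,4}:  v_{2} + v_{4} = v_{10} ; sig = (2; 1)
  P = {7,8}:  v_{7} + v_{8} = v_{10} ; sig = (2; 1)
  P = {6,9}:  v_{6} + v_{9} = v_{2} + v_{7} ; sig = (2; 1,1)
  P = {1,6}:  v_{1} + v_{6} = v_{3} + v_{4} + v_{5} ; sig = (2; 1,1,1)
  P = {4,6}:  v_{4} + v_{6} = v_{3} + v_{5} + v_{7} ; sig = (2; 1,1,1)
  P = {6,8}:  v_{6} + v_{8} = v_{2} + v_{3} + v_{5} ; sig = (2; 1,1,1)
  P = {1,2}:  v_{1} + v_{2} = v_{3} + v_{5} + 2·v_{10} ; sig = (2; 1,1,2)
  P = {4,8}:  v_{4} + v_{8} = v_{3} + v_{5} + 2·v_{10} ; sig = (2; 1,1,2)
  P = {1,9}:  v_{1} + v_{9} = v_{4} + 2·v_{10} ; sig = (2; 1,2)
  P = {4,9}:  v_{4} + v_{9} = v_{7} + 2·v_{10} ; sig = (2; 1,2)
  P = {8,9}:  v_{8} + v_{9} = v_{2} + 2·v_{10} ; sig = (2; 1,2)
  P = {1,7}:  v_{1} + v_{7} = 2·v_{4} ; sig = (2; 2)
  P = {1,8}:  v_{1} + v_{8} = 2·v_{3} + 2·v_{5} + 3·v_{10} ; sig = (2; 2,2,3)
  P = {2,7,10}:  v_{2} + v_{7} + v_{10} = v_{9} ; sig = (3; 1)
  P = {3,5,9}:  v_{3} + v_{5} + v_{9} = v_{10} ; sig = (3; 1)
  P = {2,3,5,7}:  v_{2} + v_{3} + v_{5} + v_{7} = 0 ; sig = (4; —)
  P = {2,3,5,10}:  v_{2} + v_{3} + v_{5} + v_{10} = v_{8} ; sig = (4; 1)
  P = {3,4,5,10}:  v_{3} + v_{4} + v_{5} + v_{10} = v_{1} ; sig = (4; 1)
  P = {3,5,7,10}:  v_{3} + v_{5} + v_{7} + v_{10} = v_{4} ; sig = (4; 1)

Signatures (|P|; sorted positive RHS coefficients), sorted:
{ (2; —),  (2; 1) ×2,  (2; 1,1),  (2; 1,1,1) ×3,  (2; 1,1,2) ×2,  (2; 1,2) ×3,  (2; 2),  (2; 2,2,3),  (3; 1) ×2,  (4; —),  (4; 1) ×3 }


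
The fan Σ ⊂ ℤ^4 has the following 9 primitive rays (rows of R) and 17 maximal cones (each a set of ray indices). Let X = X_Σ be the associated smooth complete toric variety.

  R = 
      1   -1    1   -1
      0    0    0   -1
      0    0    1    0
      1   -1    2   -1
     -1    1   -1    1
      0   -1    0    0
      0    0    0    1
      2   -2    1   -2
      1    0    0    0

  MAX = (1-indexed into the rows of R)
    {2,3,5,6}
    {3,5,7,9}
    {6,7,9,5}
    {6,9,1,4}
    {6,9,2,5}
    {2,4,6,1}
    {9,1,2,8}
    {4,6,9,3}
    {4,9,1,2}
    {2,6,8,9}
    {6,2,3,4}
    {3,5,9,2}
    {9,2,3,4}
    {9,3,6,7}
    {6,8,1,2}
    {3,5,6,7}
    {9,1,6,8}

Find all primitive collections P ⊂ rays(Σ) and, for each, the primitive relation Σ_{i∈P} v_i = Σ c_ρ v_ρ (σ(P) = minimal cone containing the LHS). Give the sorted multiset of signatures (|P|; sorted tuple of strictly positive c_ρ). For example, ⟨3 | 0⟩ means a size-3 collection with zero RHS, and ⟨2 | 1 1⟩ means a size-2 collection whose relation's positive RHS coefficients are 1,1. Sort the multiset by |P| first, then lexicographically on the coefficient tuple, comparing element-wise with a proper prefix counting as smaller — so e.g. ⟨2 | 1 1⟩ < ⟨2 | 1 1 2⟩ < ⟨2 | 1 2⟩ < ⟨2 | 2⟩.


The 14 primitive collections of Σ (r=9, n=4):

  P={1,5}:  v_{1} + v_{5} = 0  ⇒ sig = ⟨2 | 0⟩
  P={2,7}:  v_{2} + v_{7} = 0  ⇒ sig = ⟨2 | 0⟩
  P={1,3}:  v_{1} + v_{3} = v_{4}  ⇒ sig = ⟨2 | 1⟩
  P={4,5}:  v_{4} + v_{5} = v_{3}  ⇒ sig = ⟨2 | 1⟩
  P={1,7}:  v_{1} + v_{7} = v_{3} + v_{6} + v_{9}  ⇒ sig = ⟨2 | 1 1 1⟩
  P={5,8}:  v_{5} + v_{8} = v_{2} + v_{6} + v_{9}  ⇒ sig = ⟨2 | 1 1 1⟩
  P={7,8}:  v_{7} + v_{8} = v_{1} + v_{6} + v_{9}  ⇒ sig = ⟨2 | 1 1 1⟩
  P={4,7}:  v_{4} + v_{7} = 2·v_{3} + v_{6} + v_{9}  ⇒ sig = ⟨2 | 1 1 2⟩
  P={3,8}:  v_{3} + v_{8} = 2·v_{1}  ⇒ sig = ⟨2 | 2⟩
  P={4,8}:  v_{4} + v_{8} = 3·v_{1}  ⇒ sig = ⟨2 | 3⟩
  P={1,2,6,9}:  v_{1} + v_{2} + v_{6} + v_{9} = v_{8}  ⇒ sig = ⟨4 | 1⟩
  P={2,3,6,9}:  v_{2} + v_{3} + v_{6} + v_{9} = v_{1}  ⇒ sig = ⟨4 | 1⟩
  P={3,5,6,9}:  v_{3} + v_{5} + v_{6} + v_{9} = v_{7}  ⇒ sig = ⟨4 | 1⟩
  P={2,4,6,9}:  v_{2} + v_{4} + v_{6} + v_{9} = 2·v_{1}  ⇒ sig = ⟨4 | 2⟩

Sorted signature multiset PRS(X):
    ⟨2 | 0⟩
    ⟨2 | 0⟩
    ⟨2 | 1⟩
    ⟨2 | 1⟩
    ⟨2 | 1 1 1⟩
    ⟨2 | 1 1 1⟩
    ⟨2 | 1 1 1⟩
    ⟨2 | 1 1 2⟩
    ⟨2 | 2⟩
    ⟨2 | 3⟩
    ⟨4 | 1⟩
    ⟨4 | 1⟩
    ⟨4 | 1⟩
    ⟨4 | 2⟩


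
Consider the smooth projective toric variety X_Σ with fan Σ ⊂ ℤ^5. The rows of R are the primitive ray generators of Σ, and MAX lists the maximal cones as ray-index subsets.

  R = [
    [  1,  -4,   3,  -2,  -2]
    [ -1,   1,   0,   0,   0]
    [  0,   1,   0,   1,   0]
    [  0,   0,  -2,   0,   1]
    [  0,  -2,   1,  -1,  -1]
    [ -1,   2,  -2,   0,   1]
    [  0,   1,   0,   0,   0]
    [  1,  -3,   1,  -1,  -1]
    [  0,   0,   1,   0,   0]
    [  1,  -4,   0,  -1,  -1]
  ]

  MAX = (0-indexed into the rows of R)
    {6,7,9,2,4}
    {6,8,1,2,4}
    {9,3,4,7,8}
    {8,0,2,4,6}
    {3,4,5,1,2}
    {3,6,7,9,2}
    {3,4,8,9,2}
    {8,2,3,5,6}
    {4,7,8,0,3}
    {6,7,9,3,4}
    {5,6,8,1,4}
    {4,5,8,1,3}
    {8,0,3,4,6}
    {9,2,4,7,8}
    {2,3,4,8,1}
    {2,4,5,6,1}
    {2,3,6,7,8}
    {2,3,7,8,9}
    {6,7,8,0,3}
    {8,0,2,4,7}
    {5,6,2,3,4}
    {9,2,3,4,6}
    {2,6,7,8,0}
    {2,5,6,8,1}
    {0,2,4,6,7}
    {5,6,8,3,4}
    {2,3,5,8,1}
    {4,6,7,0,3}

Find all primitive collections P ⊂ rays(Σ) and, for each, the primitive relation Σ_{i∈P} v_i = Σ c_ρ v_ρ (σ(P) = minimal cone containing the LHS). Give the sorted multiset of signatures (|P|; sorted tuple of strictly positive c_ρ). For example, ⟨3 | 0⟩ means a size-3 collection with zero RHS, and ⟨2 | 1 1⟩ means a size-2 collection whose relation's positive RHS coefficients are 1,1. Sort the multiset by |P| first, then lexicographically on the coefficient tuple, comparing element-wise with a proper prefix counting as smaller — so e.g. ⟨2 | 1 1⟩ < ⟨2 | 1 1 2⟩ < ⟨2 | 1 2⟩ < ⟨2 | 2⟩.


14 minimal non-faces of Δ(Σ) (on 10 rays):

  {1,7}:  v_{1} + v_{7} = v_{4}  so sig = ⟨2 | 1⟩
  {5,7}:  v_{5} + v_{7} = v_{3} + v_{4} + v_{6}  so sig = ⟨2 | 1 1 1⟩
  {0,1}:  v_{0} + v_{1} = 2·v_{4} + v_{6} + v_{8}  so sig = ⟨2 | 1 1 2⟩
  {1,9}:  v_{1} + v_{9} = v_{2} + v_{3} + 2·v_{4}  so sig = ⟨2 | 1 1 2⟩
  {0,5}:  v_{0} + v_{5} = v_{3} + 2·v_{4} + 2·v_{6} + v_{8}  so sig = ⟨2 | 1 1 2 2⟩
  {5,9}:  v_{5} + v_{9} = v_{2} + 2·v_{3} + 2·v_{4} + v_{6}  so sig = ⟨2 | 1 1 2 2⟩
  {0,9}:  v_{0} + v_{9} = v_{4} + 2·v_{7}  so sig = ⟨2 | 1 2⟩
  {0,2,3}:  v_{0} + v_{2} + v_{3} = v_{7}  so sig = ⟨3 | 1⟩
  {1,3,6}:  v_{1} + v_{3} + v_{6} = v_{5}  so sig = ⟨3 | 1⟩
  {6,8,9}:  v_{6} + v_{8} + v_{9} = v_{7}  so sig = ⟨3 | 1⟩
  {2,3,4,7}:  v_{2} + v_{3} + v_{4} + v_{7} = v_{9}  so sig = ⟨4 | 1⟩
  {2,4,5,8}:  v_{2} + v_{4} + v_{5} + v_{8} = v_{1}  so sig = ⟨4 | 1⟩
  {4,6,7,8}:  v_{4} + v_{6} + v_{7} + v_{8} = v_{0}  so sig = ⟨4 | 1⟩
  {2,3,4,6,8}:  v_{2} + v_{3} + v_{4} + v_{6} + v_{8} = 0  so sig = ⟨5 | 0⟩

Hence PRS(X_Σ) =
    |P|=2: 7 collections, coeffs (1), (1,1,1), (1,1,2), (1,1,2), (1,1,2,2), (1,1,2,2), (1,2)
    |P|=3: 3 collections, coeffs (1), (1), (1)
    |P|=4: 3 collections, coeffs (1), (1), (1)
    |P|=5: 1 collection, coeffs ()


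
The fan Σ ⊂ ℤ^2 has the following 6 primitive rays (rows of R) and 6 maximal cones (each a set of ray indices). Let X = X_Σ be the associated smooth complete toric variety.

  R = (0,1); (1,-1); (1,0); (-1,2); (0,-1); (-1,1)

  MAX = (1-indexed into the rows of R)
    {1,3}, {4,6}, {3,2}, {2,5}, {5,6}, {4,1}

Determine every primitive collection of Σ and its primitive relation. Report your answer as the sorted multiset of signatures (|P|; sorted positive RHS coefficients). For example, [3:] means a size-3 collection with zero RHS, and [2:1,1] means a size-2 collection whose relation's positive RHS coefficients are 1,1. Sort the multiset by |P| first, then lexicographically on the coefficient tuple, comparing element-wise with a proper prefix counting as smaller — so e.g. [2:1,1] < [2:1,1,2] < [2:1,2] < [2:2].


9 minimal non-faces of Δ(Σ) (on 6 rays):

  • {1,5}:  v_{1} + v_{5} = 0 ; sig = [2:]
  • {2,6}:  v_{2} + v_{6} = 0 ; sig = [2:]
  • {1,2}:  v_{1} + v_{2} = v_{3} ; sig = [2:1]
  • {1,6}:  v_{1} + v_{6} = v_{4} ; sig = [2:1]
  • {2,4}:  v_{2} + v_{4} = v_{1} ; sig = [2:1]
  • {3,5}:  v_{3} + v_{5} = v_{2} ; sig = [2:1]
  • {3,6}:  v_{3} + v_{6} = v_{1} ; sig = [2:1]
  • {4,5}:  v_{4} + v_{5} = v_{6} ; sig = [2:1]
  • {3,4}:  v_{3} + v_{4} = 2·v_{1} ; sig = [2:2]

Hence PRS(X_Σ) =
{ [2:] ×2,  [2:1] ×6,  [2:2] }


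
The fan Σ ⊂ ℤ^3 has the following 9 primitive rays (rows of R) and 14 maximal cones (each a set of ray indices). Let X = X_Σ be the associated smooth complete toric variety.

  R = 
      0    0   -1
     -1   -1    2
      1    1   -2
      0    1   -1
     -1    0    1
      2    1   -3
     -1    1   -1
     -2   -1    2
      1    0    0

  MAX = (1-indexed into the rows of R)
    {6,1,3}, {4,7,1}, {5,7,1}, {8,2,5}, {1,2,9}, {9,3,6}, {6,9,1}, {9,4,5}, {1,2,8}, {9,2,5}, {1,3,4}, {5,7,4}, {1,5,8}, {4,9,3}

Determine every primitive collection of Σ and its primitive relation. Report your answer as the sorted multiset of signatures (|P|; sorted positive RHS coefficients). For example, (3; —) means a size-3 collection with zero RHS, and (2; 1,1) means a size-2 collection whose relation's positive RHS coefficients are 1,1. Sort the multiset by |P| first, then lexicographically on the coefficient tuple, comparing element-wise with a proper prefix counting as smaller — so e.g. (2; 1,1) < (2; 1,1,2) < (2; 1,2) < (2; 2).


Primitive collections (20):

  {2,3}:  v_{2} + v_{3} = 0  so sig = (2; —)
  {2,4}:  v_{2} + v_{4} = v_{5}  so sig = (2; 1)
  {3,5}:  v_{3} + v_{5} = v_{4}  so sig = (2; 1)
  {5,6}:  v_{5} + v_{6} = v_{3}  so sig = (2; 1)
  {6,8}:  v_{6} + v_{8} = v_{1}  so sig = (2; 1)
  {7,9}:  v_{7} + v_{9} = v_{4}  so sig = (2; 1)
  {8,9}:  v_{8} + v_{9} = v_{2}  so sig = (2; 1)
  {2,6}:  v_{2} + v_{6} = v_{1} + v_{9}  so sig = (2; 1,1)
  {3,8}:  v_{3} + v_{8} = v_{1} + v_{5}  so sig = (2; 1,1)
  {6,7}:  v_{6} + v_{7} = v_{1} + v_{3} + v_{4}  so sig = (2; 1,1,1)
  {2,7}:  v_{2} + v_{7} = v_{1} + 2·v_{5}  so sig = (2; 1,2)
  {3,7}:  v_{3} + v_{7} = v_{1} + 2·v_{4}  so sig = (2; 1,2)
  {4,8}:  v_{4} + v_{8} = v_{1} + 2·v_{5}  so sig = (2; 1,2)
  {4,6}:  v_{4} + v_{6} = 2·v_{3}  so sig = (2; 2)
  {7,8}:  v_{7} + v_{8} = 2·v_{1} + 3·v_{5}  so sig = (2; 2,3)
  {1,5,9}:  v_{1} + v_{5} + v_{9} = 0  so sig = (3; —)
  {1,2,5}:  v_{1} + v_{2} + v_{5} = v_{8}  so sig = (3; 1)
  {1,3,9}:  v_{1} + v_{3} + v_{9} = v_{6}  so sig = (3; 1)
  {1,4,5}:  v_{1} + v_{4} + v_{5} = v_{7}  so sig = (3; 1)
  {1,4,9}:  v_{1} + v_{4} + v_{9} = v_{3}  so sig = (3; 1)

Sorted signature multiset PRS(X):
{ (2; —),  (2; 1) ×6,  (2; 1,1) ×2,  (2; 1,1,1),  (2; 1,2) ×3,  (2; 2),  (2; 2,3),  (3; —),  (3; 1) ×4 }


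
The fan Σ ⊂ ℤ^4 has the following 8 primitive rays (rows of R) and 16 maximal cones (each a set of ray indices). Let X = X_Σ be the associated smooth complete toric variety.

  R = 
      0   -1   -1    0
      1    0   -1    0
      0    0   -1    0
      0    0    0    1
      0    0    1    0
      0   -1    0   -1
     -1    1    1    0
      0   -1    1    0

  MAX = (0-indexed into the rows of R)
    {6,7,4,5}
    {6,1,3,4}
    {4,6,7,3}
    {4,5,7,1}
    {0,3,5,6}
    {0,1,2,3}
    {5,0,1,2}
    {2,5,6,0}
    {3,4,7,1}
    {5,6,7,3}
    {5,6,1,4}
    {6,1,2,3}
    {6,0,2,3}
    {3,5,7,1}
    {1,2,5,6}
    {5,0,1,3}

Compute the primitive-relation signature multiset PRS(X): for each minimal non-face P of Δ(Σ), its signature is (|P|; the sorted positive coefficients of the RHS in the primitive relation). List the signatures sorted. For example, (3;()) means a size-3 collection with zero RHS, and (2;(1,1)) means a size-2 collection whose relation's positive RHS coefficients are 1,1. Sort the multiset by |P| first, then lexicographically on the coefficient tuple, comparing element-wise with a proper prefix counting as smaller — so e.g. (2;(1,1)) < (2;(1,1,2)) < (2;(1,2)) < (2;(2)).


9 collections generate NE(X_Σ); each relation:

  P={2,4}:  v_{2} + v_{4} = 0 ; sig = (2;())
  P={0,4}:  v_{0} + v_{4} = v_{3} + v_{5} ; sig = (2;(1,1))
  P={2,7}:  v_{2} + v_{7} = v_{3} + v_{5} ; sig = (2;(1,1))
  P={0,7}:  v_{0} + v_{7} = 2·v_{3} + 2·v_{5} ; sig = (2;(2,2))
  P={0,1,6}:  v_{0} + v_{1} + v_{6} = v_{2} ; sig = (3;(1))
  P={1,6,7}:  v_{1} + v_{6} + v_{7} = v_{4} ; sig = (3;(1))
  P={2,3,5}:  v_{2} + v_{3} + v_{5} = v_{0} ; sig = (3;(1))
  P={3,4,5}:  v_{3} + v_{4} + v_{5} = v_{7} ; sig = (3;(1))
  P={1,3,5,6}:  v_{1} + v_{3} + v_{5} + v_{6} = 0 ; sig = (4;())

Signatures (|P|; sorted positive RHS coefficients), sorted:
    (2;())
    (2;(1,1))
    (2;(1,1))
    (2;(2,2))
    (3;(1))
    (3;(1))
    (3;(1))
    (3;(1))
    (4;())


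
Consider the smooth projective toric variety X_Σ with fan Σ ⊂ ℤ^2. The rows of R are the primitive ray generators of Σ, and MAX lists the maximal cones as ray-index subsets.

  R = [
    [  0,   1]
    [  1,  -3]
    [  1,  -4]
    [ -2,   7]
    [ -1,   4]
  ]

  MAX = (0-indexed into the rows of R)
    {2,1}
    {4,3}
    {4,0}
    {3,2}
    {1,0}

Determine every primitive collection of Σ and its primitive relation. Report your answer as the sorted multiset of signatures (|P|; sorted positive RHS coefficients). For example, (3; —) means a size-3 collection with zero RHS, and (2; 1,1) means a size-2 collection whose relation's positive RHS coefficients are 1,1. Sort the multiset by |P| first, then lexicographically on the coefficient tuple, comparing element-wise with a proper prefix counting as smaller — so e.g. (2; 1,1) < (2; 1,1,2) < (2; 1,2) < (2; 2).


Minimal non-faces — 5 found among 5 rays, 5 max cones:

  P={2,4}:  v_{2} + v_{4} = 0 ; sig = (2; —)
  P={0,2}:  v_{0} + v_{2} = v_{1} ; sig = (2; 1)
  P={1,3}:  v_{1} + v_{3} = v_{4} ; sig = (2; 1)
  P={1,4}:  v_{1} + v_{4} = v_{0} ; sig = (2; 1)
  P={0,3}:  v_{0} + v_{3} = 2·v_{4} ; sig = (2; 2)

so the primitive-relation signature multiset is
{ (2; —),  (2; 1) ×3,  (2; 2) }
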